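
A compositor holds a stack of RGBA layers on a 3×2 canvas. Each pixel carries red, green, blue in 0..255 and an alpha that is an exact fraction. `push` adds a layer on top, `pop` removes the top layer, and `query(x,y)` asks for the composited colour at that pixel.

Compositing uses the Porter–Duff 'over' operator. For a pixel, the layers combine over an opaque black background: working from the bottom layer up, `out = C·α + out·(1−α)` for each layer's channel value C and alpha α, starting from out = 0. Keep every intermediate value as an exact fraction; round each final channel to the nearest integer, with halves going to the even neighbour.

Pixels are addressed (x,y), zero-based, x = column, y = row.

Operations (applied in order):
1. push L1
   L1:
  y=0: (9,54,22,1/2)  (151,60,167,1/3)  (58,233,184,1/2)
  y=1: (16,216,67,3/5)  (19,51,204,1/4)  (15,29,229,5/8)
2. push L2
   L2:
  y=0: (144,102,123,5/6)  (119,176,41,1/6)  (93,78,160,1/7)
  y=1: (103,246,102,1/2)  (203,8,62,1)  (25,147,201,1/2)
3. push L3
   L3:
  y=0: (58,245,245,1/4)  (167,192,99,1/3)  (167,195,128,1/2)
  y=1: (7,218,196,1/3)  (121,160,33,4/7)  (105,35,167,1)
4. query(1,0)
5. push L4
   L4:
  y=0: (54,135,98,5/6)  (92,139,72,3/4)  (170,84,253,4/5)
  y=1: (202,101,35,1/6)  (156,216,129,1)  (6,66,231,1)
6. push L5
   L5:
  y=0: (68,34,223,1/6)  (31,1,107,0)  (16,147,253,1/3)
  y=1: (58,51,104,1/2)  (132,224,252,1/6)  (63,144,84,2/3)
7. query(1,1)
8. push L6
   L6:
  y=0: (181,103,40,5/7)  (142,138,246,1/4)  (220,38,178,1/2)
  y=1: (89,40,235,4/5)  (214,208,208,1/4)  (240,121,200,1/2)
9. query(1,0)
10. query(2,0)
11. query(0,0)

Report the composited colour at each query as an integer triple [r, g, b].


query (1,0) [L1,L2,L3] — begin 0,0,0
after L1 α=1/3: [151/3, 20, 167/3]
after L2 α=1/6: [556/9, 46, 479/9]
after L3 α=1/3: [2615/27, 284/3, 1849/27]
rounded: [97, 95, 68]

at x=1,y=1 over L1,L2,L3,L4,L5:
L1 α=1/4: [19/4, 51/4, 51]
L2 α=1: [203, 8, 62]
L3 α=4/7: [1093/7, 664/7, 318/7]
L4 α=1: [156, 216, 129]
L5 α=1/6: [152, 652/3, 299/2]
= [152, 217, 150]

query (1,0) [L1,L2,L3,L4,L5,L6] — begin 0,0,0
L1 α=1/3: [151/3, 20, 167/3]
L2 α=1/6: [556/9, 46, 479/9]
L3 α=1/3: [2615/27, 284/3, 1849/27]
L4 α=3/4: [10067/108, 1535/12, 7681/108]
L5 α=0: [10067/108, 1535/12, 7681/108]
L6 α=1/4: [15179/144, 2087/16, 16537/144]
= [105, 130, 115]

query (2,0) [L1,L2,L3,L4,L5,L6] — begin 0,0,0
after L1 α=1/2: [29, 233/2, 92]
after L2 α=1/7: [267/7, 111, 712/7]
after L3 α=1/2: [718/7, 153, 804/7]
after L4 α=4/5: [5478/35, 489/5, 7888/35]
after L5 α=1/3: [11516/105, 571/5, 24631/105]
after L6 α=1/2: [17308/105, 761/10, 43321/210]
→ [165, 76, 206]

(0,0) stack=L1,L2,L3,L4,L5,L6; from [0,0,0]:
L1 α=1/2: [9/2, 27, 11]
L2 α=5/6: [483/4, 179/2, 313/3]
L3 α=1/4: [1681/16, 1027/8, 279/2]
L4 α=5/6: [6001/96, 6427/48, 1259/12]
L5 α=1/6: [36533/576, 33767/288, 8971/72]
L6 α=5/7: [297173/2016, 107927/1008, 16171/252]
= [147, 107, 64]


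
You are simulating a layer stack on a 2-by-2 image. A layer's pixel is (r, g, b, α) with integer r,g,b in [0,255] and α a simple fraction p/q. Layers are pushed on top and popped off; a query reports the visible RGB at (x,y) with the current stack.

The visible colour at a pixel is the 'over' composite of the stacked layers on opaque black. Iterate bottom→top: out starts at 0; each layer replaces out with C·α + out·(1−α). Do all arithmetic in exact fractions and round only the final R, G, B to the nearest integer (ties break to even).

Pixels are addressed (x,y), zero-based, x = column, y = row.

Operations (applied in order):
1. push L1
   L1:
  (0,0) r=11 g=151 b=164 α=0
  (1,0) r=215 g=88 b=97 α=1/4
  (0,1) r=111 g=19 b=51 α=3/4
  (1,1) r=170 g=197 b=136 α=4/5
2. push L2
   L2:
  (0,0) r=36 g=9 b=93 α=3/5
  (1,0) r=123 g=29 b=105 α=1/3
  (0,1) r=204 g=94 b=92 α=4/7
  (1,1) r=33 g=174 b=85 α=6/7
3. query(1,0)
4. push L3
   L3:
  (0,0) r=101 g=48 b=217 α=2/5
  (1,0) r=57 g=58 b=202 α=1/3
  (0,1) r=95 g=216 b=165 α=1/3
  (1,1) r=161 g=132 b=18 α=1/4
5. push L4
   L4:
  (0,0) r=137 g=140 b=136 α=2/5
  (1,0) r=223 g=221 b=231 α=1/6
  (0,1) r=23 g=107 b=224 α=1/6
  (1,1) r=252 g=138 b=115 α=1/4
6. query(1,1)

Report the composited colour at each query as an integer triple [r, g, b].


query (1,0) [L1,L2] — begin 0,0,0
after L1 α=1/4: [215/4, 22, 97/4]
after L2 α=1/3: [461/6, 73/3, 307/6]
= [77, 24, 51]

at x=1,y=1 over L1,L2,L3,L4:
+L1 (α=4/5) → [136, 788/5, 544/5]
+L2 (α=6/7) → [334/7, 6008/35, 442/5]
+L3 (α=1/4) → [2129/28, 5661/35, 354/5]
+L4 (α=1/4) → [13443/112, 21813/140, 1637/20]
rounded: [120, 156, 82]


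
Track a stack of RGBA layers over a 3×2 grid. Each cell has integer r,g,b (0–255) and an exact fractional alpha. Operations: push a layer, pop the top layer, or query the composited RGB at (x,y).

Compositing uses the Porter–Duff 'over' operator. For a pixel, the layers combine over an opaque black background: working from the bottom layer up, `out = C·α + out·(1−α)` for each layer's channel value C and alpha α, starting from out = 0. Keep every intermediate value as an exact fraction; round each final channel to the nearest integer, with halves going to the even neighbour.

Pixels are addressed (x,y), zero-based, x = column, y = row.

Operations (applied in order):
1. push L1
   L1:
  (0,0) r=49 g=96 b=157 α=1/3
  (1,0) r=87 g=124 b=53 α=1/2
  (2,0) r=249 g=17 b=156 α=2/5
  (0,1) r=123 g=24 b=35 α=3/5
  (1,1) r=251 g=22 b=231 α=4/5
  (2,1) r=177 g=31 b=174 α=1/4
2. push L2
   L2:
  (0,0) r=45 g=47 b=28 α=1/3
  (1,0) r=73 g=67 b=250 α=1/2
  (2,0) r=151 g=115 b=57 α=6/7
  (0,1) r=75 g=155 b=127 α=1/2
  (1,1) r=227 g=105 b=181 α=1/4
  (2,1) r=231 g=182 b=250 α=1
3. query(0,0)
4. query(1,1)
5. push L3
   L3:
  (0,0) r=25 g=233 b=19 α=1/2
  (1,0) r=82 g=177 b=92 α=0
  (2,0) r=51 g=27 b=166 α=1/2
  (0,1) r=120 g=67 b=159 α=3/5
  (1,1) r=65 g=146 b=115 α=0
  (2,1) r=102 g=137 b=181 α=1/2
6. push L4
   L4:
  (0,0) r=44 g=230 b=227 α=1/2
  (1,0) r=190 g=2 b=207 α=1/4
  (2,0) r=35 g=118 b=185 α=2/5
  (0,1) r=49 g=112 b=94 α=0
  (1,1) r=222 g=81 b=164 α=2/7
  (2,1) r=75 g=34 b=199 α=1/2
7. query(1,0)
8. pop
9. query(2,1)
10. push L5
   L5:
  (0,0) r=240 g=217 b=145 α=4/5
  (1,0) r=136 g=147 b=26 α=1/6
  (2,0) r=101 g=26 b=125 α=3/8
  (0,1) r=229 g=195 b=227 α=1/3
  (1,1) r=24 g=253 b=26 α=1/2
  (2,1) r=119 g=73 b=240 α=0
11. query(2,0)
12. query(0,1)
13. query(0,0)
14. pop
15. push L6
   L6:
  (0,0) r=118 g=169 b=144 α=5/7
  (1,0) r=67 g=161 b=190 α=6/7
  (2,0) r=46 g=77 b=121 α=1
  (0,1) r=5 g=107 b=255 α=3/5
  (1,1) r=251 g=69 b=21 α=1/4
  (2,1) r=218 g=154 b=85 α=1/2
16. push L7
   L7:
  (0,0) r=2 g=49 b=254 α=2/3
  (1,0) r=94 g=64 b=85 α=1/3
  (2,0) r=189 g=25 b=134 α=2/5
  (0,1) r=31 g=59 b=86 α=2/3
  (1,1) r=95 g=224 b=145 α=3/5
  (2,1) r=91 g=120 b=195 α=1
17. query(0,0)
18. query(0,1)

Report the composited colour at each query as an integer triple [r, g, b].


query (0,0) [L1,L2] — begin 0,0,0
after L1 α=1/3: [49/3, 32, 157/3]
after L2 α=1/3: [233/9, 37, 398/9]
= [26, 37, 44]

at x=1,y=1 over L1,L2:
+L1 (α=4/5) → [1004/5, 88/5, 924/5]
+L2 (α=1/4) → [4147/20, 789/20, 3677/20]
rounded: [207, 39, 184]

(1,0) stack=L1,L2,L3,L4; from [0,0,0]:
+L1 (α=1/2) → [87/2, 62, 53/2]
+L2 (α=1/2) → [233/4, 129/2, 553/4]
+L3 (α=0) → [233/4, 129/2, 553/4]
+L4 (α=1/4) → [1459/16, 391/8, 2487/16]
→ [91, 49, 155]

query (2,1) [L1,L2,L3] — begin 0,0,0
L1 α=1/4: [177/4, 31/4, 87/2]
L2 α=1: [231, 182, 250]
L3 α=1/2: [333/2, 319/2, 431/2]
rounded: [166, 160, 216]

(2,0) stack=L1,L2,L3,L5; from [0,0,0]:
L1 α=2/5: [498/5, 34/5, 312/5]
L2 α=6/7: [5028/35, 3484/35, 2022/35]
L3 α=1/2: [6813/70, 4429/70, 3916/35]
L5 α=3/8: [11055/112, 5521/112, 6541/56]
rounded: [99, 49, 117]

query (0,1) [L1,L2,L3,L5] — begin 0,0,0
+L1 (α=3/5) → [369/5, 72/5, 21]
+L2 (α=1/2) → [372/5, 847/10, 74]
+L3 (α=3/5) → [2544/25, 1852/25, 125]
+L5 (α=1/3) → [10813/75, 8579/75, 159]
= [144, 114, 159]

(0,0) stack=L1,L2,L3,L5; from [0,0,0]:
after L1 α=1/3: [49/3, 32, 157/3]
after L2 α=1/3: [233/9, 37, 398/9]
after L3 α=1/2: [229/9, 135, 569/18]
after L5 α=4/5: [8869/45, 1003/5, 11009/90]
= [197, 201, 122]

at x=0,y=0 over L1,L2,L3,L6,L7:
+L1 (α=1/3) → [49/3, 32, 157/3]
+L2 (α=1/3) → [233/9, 37, 398/9]
+L3 (α=1/2) → [229/9, 135, 569/18]
+L6 (α=5/7) → [824/9, 1115/7, 1007/9]
+L7 (α=2/3) → [860/27, 1801/21, 5579/27]
= [32, 86, 207]

query (0,1) [L1,L2,L3,L6,L7] — begin 0,0,0
+L1 (α=3/5) → [369/5, 72/5, 21]
+L2 (α=1/2) → [372/5, 847/10, 74]
+L3 (α=3/5) → [2544/25, 1852/25, 125]
+L6 (α=3/5) → [5463/125, 11729/125, 203]
+L7 (α=2/3) → [13213/375, 26479/375, 125]
→ [35, 71, 125]


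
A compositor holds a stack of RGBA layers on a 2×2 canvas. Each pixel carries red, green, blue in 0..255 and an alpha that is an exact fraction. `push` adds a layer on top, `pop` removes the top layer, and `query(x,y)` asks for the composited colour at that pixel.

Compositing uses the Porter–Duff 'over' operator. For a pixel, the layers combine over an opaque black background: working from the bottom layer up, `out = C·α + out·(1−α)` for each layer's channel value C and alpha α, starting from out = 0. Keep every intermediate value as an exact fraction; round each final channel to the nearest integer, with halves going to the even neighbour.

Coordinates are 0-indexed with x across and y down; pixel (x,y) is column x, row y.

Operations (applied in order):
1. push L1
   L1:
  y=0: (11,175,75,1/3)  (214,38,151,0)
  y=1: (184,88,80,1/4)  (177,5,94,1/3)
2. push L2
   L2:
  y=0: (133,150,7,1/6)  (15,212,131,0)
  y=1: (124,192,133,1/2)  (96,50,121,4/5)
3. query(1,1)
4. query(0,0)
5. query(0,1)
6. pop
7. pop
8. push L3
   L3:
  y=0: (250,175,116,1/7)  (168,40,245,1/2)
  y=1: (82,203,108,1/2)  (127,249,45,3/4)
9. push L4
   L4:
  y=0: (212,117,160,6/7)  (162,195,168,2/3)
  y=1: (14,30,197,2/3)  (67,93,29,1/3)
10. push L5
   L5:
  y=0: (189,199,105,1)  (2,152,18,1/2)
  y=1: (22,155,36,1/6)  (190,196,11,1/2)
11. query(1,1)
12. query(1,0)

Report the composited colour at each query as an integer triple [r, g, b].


query (1,1) [L1,L2] — begin 0,0,0
L1 α=1/3: [59, 5/3, 94/3]
L2 α=4/5: [443/5, 121/3, 1546/15]
rounded: [89, 40, 103]

query (0,0) [L1,L2] — begin 0,0,0
+L1 (α=1/3) → [11/3, 175/3, 25]
+L2 (α=1/6) → [227/9, 1325/18, 22]
= [25, 74, 22]

at x=0,y=1 over L1,L2:
+L1 (α=1/4) → [46, 22, 20]
+L2 (α=1/2) → [85, 107, 153/2]
= [85, 107, 76]

at x=1,y=1 over L3,L4,L5:
L3 α=3/4: [381/4, 747/4, 135/4]
L4 α=1/3: [515/6, 311/2, 193/6]
L5 α=1/2: [1655/12, 703/4, 259/12]
→ [138, 176, 22]

at x=1,y=0 over L3,L4,L5:
L3 α=1/2: [84, 20, 245/2]
L4 α=2/3: [136, 410/3, 917/6]
L5 α=1/2: [69, 433/3, 1025/12]
→ [69, 144, 85]


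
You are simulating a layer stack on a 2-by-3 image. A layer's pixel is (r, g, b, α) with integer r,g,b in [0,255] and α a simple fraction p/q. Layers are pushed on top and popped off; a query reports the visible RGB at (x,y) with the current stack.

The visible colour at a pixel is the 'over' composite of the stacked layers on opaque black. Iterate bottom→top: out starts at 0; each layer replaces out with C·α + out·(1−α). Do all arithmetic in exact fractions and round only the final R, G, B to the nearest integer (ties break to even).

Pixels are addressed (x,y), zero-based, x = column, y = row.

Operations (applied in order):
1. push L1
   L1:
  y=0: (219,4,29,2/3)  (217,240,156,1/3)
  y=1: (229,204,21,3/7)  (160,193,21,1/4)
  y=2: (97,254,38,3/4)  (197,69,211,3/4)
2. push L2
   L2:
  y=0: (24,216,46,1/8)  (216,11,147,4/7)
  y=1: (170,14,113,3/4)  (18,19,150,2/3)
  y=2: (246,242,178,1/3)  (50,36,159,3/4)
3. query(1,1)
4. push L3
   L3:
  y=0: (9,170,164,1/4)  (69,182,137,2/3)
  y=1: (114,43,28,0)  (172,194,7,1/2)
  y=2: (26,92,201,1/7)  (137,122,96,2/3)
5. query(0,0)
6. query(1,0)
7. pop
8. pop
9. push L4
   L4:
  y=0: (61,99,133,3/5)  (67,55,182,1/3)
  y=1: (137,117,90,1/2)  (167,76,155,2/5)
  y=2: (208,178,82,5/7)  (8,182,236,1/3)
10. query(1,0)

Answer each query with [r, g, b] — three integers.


at x=1,y=1 over L1,L2:
L1 α=1/4: [40, 193/4, 21/4]
L2 α=2/3: [76/3, 115/4, 407/4]
→ [25, 29, 102]

(0,0) stack=L1,L2,L3; from [0,0,0]:
+L1 (α=2/3) → [146, 8/3, 58/3]
+L2 (α=1/8) → [523/4, 88/3, 68/3]
+L3 (α=1/4) → [1605/16, 129/2, 58]
→ [100, 64, 58]

query (1,0) [L1,L2,L3] — begin 0,0,0
after L1 α=1/3: [217/3, 80, 52]
after L2 α=4/7: [1081/7, 284/7, 744/7]
after L3 α=2/3: [2047/21, 944/7, 2662/21]
= [97, 135, 127]

at x=1,y=0 over L1,L4:
+L1 (α=1/3) → [217/3, 80, 52]
+L4 (α=1/3) → [635/9, 215/3, 286/3]
→ [71, 72, 95]


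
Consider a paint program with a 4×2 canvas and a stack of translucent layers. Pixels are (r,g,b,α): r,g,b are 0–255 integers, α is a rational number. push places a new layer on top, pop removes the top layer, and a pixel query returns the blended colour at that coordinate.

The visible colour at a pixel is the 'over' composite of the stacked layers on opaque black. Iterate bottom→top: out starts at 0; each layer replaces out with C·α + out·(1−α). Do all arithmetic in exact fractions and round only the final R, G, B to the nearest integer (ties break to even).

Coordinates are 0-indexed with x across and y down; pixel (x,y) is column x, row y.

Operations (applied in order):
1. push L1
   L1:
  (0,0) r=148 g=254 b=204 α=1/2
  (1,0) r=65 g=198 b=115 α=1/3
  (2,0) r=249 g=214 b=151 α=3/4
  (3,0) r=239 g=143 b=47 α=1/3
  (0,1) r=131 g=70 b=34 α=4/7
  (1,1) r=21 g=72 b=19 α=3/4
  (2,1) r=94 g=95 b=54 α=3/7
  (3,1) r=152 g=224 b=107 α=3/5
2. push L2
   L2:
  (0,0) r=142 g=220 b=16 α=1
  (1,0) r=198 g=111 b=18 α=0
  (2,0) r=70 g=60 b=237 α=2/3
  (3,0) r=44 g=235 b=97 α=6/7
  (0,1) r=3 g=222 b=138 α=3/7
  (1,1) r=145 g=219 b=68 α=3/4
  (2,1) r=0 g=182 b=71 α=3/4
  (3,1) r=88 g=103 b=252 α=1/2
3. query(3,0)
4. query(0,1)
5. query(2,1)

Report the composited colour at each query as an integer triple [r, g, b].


query (3,0) [L1,L2] — begin 0,0,0
+L1 (α=1/3) → [239/3, 143/3, 47/3]
+L2 (α=6/7) → [1031/21, 4373/21, 1793/21]
→ [49, 208, 85]

(0,1) stack=L1,L2; from [0,0,0]:
L1 α=4/7: [524/7, 40, 136/7]
L2 α=3/7: [2159/49, 118, 3442/49]
→ [44, 118, 70]

(2,1) stack=L1,L2; from [0,0,0]:
after L1 α=3/7: [282/7, 285/7, 162/7]
after L2 α=3/4: [141/14, 4107/28, 1653/28]
= [10, 147, 59]


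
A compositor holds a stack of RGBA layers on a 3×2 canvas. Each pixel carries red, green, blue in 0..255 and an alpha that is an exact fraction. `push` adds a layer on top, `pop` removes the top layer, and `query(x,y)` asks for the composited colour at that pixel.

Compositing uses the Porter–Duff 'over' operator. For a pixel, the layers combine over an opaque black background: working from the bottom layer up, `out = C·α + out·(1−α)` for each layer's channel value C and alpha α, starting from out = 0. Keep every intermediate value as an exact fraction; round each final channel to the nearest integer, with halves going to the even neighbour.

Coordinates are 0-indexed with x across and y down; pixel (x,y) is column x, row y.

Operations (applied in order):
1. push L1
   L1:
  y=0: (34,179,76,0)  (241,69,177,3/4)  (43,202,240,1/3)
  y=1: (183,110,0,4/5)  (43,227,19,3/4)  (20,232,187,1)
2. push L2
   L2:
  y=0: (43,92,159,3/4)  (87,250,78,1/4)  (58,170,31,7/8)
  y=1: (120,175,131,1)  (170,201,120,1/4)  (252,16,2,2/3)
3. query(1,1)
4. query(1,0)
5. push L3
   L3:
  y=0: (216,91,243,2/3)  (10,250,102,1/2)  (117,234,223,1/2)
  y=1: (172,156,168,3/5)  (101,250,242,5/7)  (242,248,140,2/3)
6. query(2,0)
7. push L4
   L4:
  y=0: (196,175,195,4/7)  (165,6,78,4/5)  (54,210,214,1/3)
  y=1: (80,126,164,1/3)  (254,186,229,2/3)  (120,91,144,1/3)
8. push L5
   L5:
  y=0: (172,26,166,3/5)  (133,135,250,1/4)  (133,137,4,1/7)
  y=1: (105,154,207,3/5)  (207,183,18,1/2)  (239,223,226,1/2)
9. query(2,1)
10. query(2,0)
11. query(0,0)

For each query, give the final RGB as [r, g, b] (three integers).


at x=1,y=1 over L1,L2:
after L1 α=3/4: [129/4, 681/4, 57/4]
after L2 α=1/4: [1067/16, 2847/16, 651/16]
rounded: [67, 178, 41]

query (1,0) [L1,L2] — begin 0,0,0
+L1 (α=3/4) → [723/4, 207/4, 531/4]
+L2 (α=1/4) → [2517/16, 1621/16, 1905/16]
= [157, 101, 119]

at x=2,y=0 over L1,L2,L3:
after L1 α=1/3: [43/3, 202/3, 80]
after L2 α=7/8: [1261/24, 943/6, 297/8]
after L3 α=1/2: [4069/48, 2347/12, 2081/16]
rounded: [85, 196, 130]

query (2,1) [L1,L2,L3,L4,L5] — begin 0,0,0
after L1 α=1: [20, 232, 187]
after L2 α=2/3: [524/3, 88, 191/3]
after L3 α=2/3: [1976/9, 584/3, 1031/9]
after L4 α=1/3: [5032/27, 1441/9, 3358/27]
after L5 α=1/2: [11485/54, 1724/9, 4730/27]
rounded: [213, 192, 175]

(2,0) stack=L1,L2,L3,L4,L5; from [0,0,0]:
+L1 (α=1/3) → [43/3, 202/3, 80]
+L2 (α=7/8) → [1261/24, 943/6, 297/8]
+L3 (α=1/2) → [4069/48, 2347/12, 2081/16]
+L4 (α=1/3) → [5365/72, 3607/18, 3793/24]
+L5 (α=1/7) → [6961/84, 574/3, 3809/28]
→ [83, 191, 136]

at x=0,y=0 over L1,L2,L3,L4,L5:
L1 α=0: [0, 0, 0]
L2 α=3/4: [129/4, 69, 477/4]
L3 α=2/3: [619/4, 251/3, 807/4]
L4 α=4/7: [4993/28, 951/7, 5541/28]
L5 α=3/5: [12217/70, 2448/35, 12513/70]
rounded: [175, 70, 179]


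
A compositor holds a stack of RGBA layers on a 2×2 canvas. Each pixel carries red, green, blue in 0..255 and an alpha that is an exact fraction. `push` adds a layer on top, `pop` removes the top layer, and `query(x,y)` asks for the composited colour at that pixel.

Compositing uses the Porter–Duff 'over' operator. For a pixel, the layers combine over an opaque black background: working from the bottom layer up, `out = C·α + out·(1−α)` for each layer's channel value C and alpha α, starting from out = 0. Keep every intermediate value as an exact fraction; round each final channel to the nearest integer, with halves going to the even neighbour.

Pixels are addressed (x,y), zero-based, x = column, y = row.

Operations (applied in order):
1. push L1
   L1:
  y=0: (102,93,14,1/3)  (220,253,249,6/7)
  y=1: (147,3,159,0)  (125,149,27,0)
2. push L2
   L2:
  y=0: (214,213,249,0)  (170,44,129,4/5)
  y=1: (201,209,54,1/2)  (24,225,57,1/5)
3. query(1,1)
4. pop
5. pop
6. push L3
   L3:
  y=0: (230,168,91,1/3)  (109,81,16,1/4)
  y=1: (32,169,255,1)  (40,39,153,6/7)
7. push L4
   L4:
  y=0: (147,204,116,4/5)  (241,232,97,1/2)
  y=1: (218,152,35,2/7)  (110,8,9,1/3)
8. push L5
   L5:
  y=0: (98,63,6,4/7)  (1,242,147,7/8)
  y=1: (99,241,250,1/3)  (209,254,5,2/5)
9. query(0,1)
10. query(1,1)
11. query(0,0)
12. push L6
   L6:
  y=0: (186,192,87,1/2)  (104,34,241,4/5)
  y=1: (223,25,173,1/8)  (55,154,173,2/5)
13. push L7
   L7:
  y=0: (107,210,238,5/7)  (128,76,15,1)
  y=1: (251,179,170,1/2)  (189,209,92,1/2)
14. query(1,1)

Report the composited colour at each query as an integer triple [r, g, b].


at x=1,y=1 over L1,L2:
after L1 α=0: [0, 0, 0]
after L2 α=1/5: [24/5, 45, 57/5]
rounded: [5, 45, 11]

query (0,1) [L3,L4,L5] — begin 0,0,0
+L3 (α=1) → [32, 169, 255]
+L4 (α=2/7) → [596/7, 1149/7, 1345/7]
+L5 (α=1/3) → [1885/21, 3985/21, 1480/7]
rounded: [90, 190, 211]

(1,1) stack=L3,L4,L5; from [0,0,0]:
+L3 (α=6/7) → [240/7, 234/7, 918/7]
+L4 (α=1/3) → [1250/21, 524/21, 633/7]
+L5 (α=2/5) → [4176/35, 816/7, 1969/35]
= [119, 117, 56]

at x=0,y=0 over L3,L4,L5:
+L3 (α=1/3) → [230/3, 56, 91/3]
+L4 (α=4/5) → [1994/15, 872/5, 1483/15]
+L5 (α=4/7) → [3954/35, 3876/35, 229/5]
= [113, 111, 46]

query (1,1) [L3,L4,L5,L6,L7] — begin 0,0,0
after L3 α=6/7: [240/7, 234/7, 918/7]
after L4 α=1/3: [1250/21, 524/21, 633/7]
after L5 α=2/5: [4176/35, 816/7, 1969/35]
after L6 α=2/5: [16378/175, 4604/35, 18017/175]
after L7 α=1/2: [49453/350, 11919/70, 34117/350]
rounded: [141, 170, 97]


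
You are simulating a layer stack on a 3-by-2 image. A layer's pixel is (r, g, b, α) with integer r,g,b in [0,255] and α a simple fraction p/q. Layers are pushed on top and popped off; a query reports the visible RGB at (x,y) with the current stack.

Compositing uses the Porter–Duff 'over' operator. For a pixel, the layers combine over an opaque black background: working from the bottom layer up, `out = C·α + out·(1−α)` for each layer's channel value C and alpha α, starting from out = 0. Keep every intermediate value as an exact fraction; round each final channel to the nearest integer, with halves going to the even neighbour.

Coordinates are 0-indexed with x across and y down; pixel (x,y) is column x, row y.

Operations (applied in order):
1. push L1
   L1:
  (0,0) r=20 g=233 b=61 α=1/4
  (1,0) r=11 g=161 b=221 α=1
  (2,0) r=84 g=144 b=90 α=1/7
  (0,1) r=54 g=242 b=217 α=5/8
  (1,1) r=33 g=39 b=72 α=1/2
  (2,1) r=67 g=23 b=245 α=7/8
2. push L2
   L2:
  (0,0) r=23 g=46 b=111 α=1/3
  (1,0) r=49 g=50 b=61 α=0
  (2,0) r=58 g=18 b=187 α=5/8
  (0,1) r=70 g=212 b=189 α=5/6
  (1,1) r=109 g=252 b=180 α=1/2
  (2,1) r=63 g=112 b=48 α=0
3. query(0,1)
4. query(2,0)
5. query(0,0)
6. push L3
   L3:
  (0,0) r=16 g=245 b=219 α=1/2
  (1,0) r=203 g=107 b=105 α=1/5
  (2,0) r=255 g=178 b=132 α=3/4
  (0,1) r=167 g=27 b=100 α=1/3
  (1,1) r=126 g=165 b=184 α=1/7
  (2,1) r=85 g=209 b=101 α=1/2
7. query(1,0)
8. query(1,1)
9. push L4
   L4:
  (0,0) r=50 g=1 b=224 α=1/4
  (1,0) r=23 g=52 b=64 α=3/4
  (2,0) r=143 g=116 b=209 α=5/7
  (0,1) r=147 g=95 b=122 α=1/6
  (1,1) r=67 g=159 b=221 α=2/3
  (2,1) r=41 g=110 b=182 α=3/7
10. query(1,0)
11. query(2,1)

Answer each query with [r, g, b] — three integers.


(0,1) stack=L1,L2; from [0,0,0]:
+L1 (α=5/8) → [135/4, 605/4, 1085/8]
+L2 (α=5/6) → [1535/24, 1615/8, 8645/48]
= [64, 202, 180]

(2,0) stack=L1,L2; from [0,0,0]:
after L1 α=1/7: [12, 144/7, 90/7]
after L2 α=5/8: [163/4, 531/28, 6815/56]
rounded: [41, 19, 122]

query (0,0) [L1,L2] — begin 0,0,0
L1 α=1/4: [5, 233/4, 61/4]
L2 α=1/3: [11, 325/6, 283/6]
→ [11, 54, 47]

at x=1,y=0 over L1,L2,L3:
L1 α=1: [11, 161, 221]
L2 α=0: [11, 161, 221]
L3 α=1/5: [247/5, 751/5, 989/5]
= [49, 150, 198]

at x=1,y=1 over L1,L2,L3:
+L1 (α=1/2) → [33/2, 39/2, 36]
+L2 (α=1/2) → [251/4, 543/4, 108]
+L3 (α=1/7) → [1005/14, 1959/14, 832/7]
→ [72, 140, 119]

(1,0) stack=L1,L2,L3,L4; from [0,0,0]:
L1 α=1: [11, 161, 221]
L2 α=0: [11, 161, 221]
L3 α=1/5: [247/5, 751/5, 989/5]
L4 α=3/4: [148/5, 1531/20, 1949/20]
rounded: [30, 77, 97]

query (2,1) [L1,L2,L3,L4] — begin 0,0,0
+L1 (α=7/8) → [469/8, 161/8, 1715/8]
+L2 (α=0) → [469/8, 161/8, 1715/8]
+L3 (α=1/2) → [1149/16, 1833/16, 2523/16]
+L4 (α=3/7) → [1641/28, 3153/28, 4707/28]
rounded: [59, 113, 168]


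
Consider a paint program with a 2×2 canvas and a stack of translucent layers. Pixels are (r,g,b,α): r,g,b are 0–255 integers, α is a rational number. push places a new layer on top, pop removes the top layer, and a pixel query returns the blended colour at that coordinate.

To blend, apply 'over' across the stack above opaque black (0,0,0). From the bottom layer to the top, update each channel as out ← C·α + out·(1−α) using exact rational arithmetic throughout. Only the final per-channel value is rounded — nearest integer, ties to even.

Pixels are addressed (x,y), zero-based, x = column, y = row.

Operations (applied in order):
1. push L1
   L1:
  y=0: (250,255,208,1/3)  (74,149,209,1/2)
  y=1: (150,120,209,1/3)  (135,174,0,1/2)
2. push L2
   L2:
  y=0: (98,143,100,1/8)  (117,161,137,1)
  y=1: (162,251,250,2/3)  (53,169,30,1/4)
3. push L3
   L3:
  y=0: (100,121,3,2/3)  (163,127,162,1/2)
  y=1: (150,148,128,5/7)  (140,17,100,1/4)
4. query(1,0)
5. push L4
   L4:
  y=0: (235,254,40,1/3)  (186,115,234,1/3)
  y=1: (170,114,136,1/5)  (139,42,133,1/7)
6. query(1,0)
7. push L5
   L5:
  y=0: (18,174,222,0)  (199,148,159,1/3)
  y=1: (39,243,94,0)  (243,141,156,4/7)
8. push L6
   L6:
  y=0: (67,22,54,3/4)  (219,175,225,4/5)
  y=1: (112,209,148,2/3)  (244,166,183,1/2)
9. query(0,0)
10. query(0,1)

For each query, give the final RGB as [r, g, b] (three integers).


(1,0) stack=L1,L2,L3; from [0,0,0]:
after L1 α=1/2: [37, 149/2, 209/2]
after L2 α=1: [117, 161, 137]
after L3 α=1/2: [140, 144, 299/2]
= [140, 144, 150]

query (1,0) [L1,L2,L3,L4] — begin 0,0,0
L1 α=1/2: [37, 149/2, 209/2]
L2 α=1: [117, 161, 137]
L3 α=1/2: [140, 144, 299/2]
L4 α=1/3: [466/3, 403/3, 533/3]
→ [155, 134, 178]

(0,0) stack=L1,L2,L3,L4,L5,L6; from [0,0,0]:
+L1 (α=1/3) → [250/3, 85, 208/3]
+L2 (α=1/8) → [511/6, 369/4, 439/6]
+L3 (α=2/3) → [1711/18, 1337/12, 475/18]
+L4 (α=1/3) → [3826/27, 2861/18, 835/27]
+L5 (α=0) → [3826/27, 2861/18, 835/27]
+L6 (α=3/4) → [9253/108, 4049/72, 5209/108]
→ [86, 56, 48]

query (0,1) [L1,L2,L3,L4,L5,L6] — begin 0,0,0
L1 α=1/3: [50, 40, 209/3]
L2 α=2/3: [374/3, 542/3, 1709/9]
L3 α=5/7: [2998/21, 472/3, 9178/63]
L4 α=1/5: [15562/105, 446/3, 9056/63]
L5 α=0: [15562/105, 446/3, 9056/63]
L6 α=2/3: [39082/315, 1700/9, 27704/189]
= [124, 189, 147]


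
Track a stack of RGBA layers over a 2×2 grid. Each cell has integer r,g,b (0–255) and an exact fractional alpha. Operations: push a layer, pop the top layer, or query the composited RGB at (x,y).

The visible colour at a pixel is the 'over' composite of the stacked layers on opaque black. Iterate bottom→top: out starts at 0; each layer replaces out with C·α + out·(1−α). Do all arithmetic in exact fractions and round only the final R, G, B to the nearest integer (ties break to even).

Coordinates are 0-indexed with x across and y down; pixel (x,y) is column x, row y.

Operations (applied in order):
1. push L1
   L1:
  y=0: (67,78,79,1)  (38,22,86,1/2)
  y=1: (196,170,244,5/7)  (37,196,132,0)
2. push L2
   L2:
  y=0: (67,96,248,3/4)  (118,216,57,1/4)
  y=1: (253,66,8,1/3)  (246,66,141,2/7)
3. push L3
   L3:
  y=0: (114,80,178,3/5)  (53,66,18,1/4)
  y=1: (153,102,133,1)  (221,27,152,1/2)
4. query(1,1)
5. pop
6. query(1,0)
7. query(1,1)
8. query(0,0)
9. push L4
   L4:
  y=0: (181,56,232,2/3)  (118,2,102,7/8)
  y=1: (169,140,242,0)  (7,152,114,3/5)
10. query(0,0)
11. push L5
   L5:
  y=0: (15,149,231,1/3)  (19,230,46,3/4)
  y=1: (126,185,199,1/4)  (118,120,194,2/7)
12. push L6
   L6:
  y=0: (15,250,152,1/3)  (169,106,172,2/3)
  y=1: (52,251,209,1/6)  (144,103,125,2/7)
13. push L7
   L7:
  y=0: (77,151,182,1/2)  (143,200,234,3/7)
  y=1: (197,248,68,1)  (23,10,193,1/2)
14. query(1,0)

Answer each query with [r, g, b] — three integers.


query (1,1) [L1,L2,L3] — begin 0,0,0
after L1 α=0: [0, 0, 0]
after L2 α=2/7: [492/7, 132/7, 282/7]
after L3 α=1/2: [2039/14, 321/14, 673/7]
→ [146, 23, 96]

query (1,0) [L1,L2] — begin 0,0,0
L1 α=1/2: [19, 11, 43]
L2 α=1/4: [175/4, 249/4, 93/2]
rounded: [44, 62, 46]

(1,1) stack=L1,L2; from [0,0,0]:
after L1 α=0: [0, 0, 0]
after L2 α=2/7: [492/7, 132/7, 282/7]
= [70, 19, 40]

(0,0) stack=L1,L2; from [0,0,0]:
after L1 α=1: [67, 78, 79]
after L2 α=3/4: [67, 183/2, 823/4]
rounded: [67, 92, 206]

at x=0,y=0 over L1,L2,L4:
after L1 α=1: [67, 78, 79]
after L2 α=3/4: [67, 183/2, 823/4]
after L4 α=2/3: [143, 407/6, 893/4]
= [143, 68, 223]

(1,0) stack=L1,L2,L4,L5,L6,L7; from [0,0,0]:
L1 α=1/2: [19, 11, 43]
L2 α=1/4: [175/4, 249/4, 93/2]
L4 α=7/8: [3479/32, 305/32, 1521/16]
L5 α=3/4: [5303/128, 22385/128, 3729/64]
L6 α=2/3: [16189/128, 16507/128, 25745/192]
L7 α=3/7: [29917/224, 5101/32, 59441/336]
rounded: [134, 159, 177]


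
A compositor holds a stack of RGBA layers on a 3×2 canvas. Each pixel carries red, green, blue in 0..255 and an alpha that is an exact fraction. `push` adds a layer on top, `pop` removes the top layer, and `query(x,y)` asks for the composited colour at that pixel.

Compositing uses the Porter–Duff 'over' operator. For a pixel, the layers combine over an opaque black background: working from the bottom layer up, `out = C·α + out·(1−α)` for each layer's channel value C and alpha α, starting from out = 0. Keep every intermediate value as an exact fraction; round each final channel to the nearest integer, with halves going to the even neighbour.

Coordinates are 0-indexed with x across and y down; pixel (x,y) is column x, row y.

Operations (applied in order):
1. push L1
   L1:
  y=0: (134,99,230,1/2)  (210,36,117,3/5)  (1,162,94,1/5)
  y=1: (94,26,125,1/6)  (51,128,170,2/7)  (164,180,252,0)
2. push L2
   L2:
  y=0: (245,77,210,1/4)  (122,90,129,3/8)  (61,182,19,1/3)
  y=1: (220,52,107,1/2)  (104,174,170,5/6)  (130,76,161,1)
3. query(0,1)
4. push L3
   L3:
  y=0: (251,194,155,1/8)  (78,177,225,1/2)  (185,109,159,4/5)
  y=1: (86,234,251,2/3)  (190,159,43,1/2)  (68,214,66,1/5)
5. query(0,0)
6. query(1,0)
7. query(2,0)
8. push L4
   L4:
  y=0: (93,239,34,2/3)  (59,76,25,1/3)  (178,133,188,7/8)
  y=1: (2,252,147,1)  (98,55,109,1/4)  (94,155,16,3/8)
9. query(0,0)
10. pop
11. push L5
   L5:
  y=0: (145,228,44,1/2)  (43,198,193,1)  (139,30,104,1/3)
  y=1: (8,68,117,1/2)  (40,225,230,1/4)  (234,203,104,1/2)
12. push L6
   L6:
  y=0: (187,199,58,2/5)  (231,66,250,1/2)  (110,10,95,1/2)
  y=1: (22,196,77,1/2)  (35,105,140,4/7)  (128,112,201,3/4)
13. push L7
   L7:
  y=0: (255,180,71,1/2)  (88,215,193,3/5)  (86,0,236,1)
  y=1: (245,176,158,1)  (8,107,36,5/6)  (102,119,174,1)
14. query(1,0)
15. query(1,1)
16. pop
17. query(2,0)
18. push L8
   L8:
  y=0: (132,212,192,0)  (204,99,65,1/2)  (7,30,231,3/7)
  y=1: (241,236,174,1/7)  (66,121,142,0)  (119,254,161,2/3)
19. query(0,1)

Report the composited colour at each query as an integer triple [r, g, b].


query (0,1) [L1,L2] — begin 0,0,0
+L1 (α=1/6) → [47/3, 13/3, 125/6]
+L2 (α=1/2) → [707/6, 169/6, 767/12]
= [118, 28, 64]

query (0,0) [L1,L2,L3] — begin 0,0,0
L1 α=1/2: [67, 99/2, 115]
L2 α=1/4: [223/2, 451/8, 555/4]
L3 α=1/8: [2063/16, 4709/64, 4505/32]
rounded: [129, 74, 141]

(1,0) stack=L1,L2,L3; from [0,0,0]:
after L1 α=3/5: [126, 108/5, 351/5]
after L2 α=3/8: [249/2, 189/4, 369/4]
after L3 α=1/2: [405/4, 897/8, 1269/8]
rounded: [101, 112, 159]

(2,0) stack=L1,L2,L3; from [0,0,0]:
after L1 α=1/5: [1/5, 162/5, 94/5]
after L2 α=1/3: [307/15, 1234/15, 283/15]
after L3 α=4/5: [11407/75, 7774/75, 9823/75]
→ [152, 104, 131]

query (0,0) [L1,L2,L3,L4] — begin 0,0,0
+L1 (α=1/2) → [67, 99/2, 115]
+L2 (α=1/4) → [223/2, 451/8, 555/4]
+L3 (α=1/8) → [2063/16, 4709/64, 4505/32]
+L4 (α=2/3) → [5039/48, 11767/64, 2227/32]
→ [105, 184, 70]

at x=1,y=0 over L1,L2,L3,L5,L6,L7:
L1 α=3/5: [126, 108/5, 351/5]
L2 α=3/8: [249/2, 189/4, 369/4]
L3 α=1/2: [405/4, 897/8, 1269/8]
L5 α=1: [43, 198, 193]
L6 α=1/2: [137, 132, 443/2]
L7 α=3/5: [538/5, 909/5, 1022/5]
= [108, 182, 204]

at x=1,y=1 over L1,L2,L3,L5,L6,L7:
after L1 α=2/7: [102/7, 256/7, 340/7]
after L2 α=5/6: [1871/21, 3173/21, 3145/21]
after L3 α=1/2: [5861/42, 3256/21, 2024/21]
after L5 α=1/4: [6421/56, 4831/28, 1817/14]
after L6 α=4/7: [27103/392, 26253/196, 13291/98]
after L7 α=5/6: [14261/784, 131113/1176, 30931/588]
= [18, 111, 53]

at x=2,y=0 over L1,L2,L3,L5,L6:
after L1 α=1/5: [1/5, 162/5, 94/5]
after L2 α=1/3: [307/15, 1234/15, 283/15]
after L3 α=4/5: [11407/75, 7774/75, 9823/75]
after L5 α=1/3: [33239/225, 17798/225, 27446/225]
after L6 α=1/2: [57989/450, 10024/225, 48821/450]
→ [129, 45, 108]

(0,1) stack=L1,L2,L3,L5,L6,L8; from [0,0,0]:
+L1 (α=1/6) → [47/3, 13/3, 125/6]
+L2 (α=1/2) → [707/6, 169/6, 767/12]
+L3 (α=2/3) → [1739/18, 2977/18, 6791/36]
+L5 (α=1/2) → [1883/36, 4201/36, 11003/72]
+L6 (α=1/2) → [2675/72, 11257/72, 16547/144]
+L8 (α=1/7) → [5567/84, 14089/84, 20723/168]
rounded: [66, 168, 123]


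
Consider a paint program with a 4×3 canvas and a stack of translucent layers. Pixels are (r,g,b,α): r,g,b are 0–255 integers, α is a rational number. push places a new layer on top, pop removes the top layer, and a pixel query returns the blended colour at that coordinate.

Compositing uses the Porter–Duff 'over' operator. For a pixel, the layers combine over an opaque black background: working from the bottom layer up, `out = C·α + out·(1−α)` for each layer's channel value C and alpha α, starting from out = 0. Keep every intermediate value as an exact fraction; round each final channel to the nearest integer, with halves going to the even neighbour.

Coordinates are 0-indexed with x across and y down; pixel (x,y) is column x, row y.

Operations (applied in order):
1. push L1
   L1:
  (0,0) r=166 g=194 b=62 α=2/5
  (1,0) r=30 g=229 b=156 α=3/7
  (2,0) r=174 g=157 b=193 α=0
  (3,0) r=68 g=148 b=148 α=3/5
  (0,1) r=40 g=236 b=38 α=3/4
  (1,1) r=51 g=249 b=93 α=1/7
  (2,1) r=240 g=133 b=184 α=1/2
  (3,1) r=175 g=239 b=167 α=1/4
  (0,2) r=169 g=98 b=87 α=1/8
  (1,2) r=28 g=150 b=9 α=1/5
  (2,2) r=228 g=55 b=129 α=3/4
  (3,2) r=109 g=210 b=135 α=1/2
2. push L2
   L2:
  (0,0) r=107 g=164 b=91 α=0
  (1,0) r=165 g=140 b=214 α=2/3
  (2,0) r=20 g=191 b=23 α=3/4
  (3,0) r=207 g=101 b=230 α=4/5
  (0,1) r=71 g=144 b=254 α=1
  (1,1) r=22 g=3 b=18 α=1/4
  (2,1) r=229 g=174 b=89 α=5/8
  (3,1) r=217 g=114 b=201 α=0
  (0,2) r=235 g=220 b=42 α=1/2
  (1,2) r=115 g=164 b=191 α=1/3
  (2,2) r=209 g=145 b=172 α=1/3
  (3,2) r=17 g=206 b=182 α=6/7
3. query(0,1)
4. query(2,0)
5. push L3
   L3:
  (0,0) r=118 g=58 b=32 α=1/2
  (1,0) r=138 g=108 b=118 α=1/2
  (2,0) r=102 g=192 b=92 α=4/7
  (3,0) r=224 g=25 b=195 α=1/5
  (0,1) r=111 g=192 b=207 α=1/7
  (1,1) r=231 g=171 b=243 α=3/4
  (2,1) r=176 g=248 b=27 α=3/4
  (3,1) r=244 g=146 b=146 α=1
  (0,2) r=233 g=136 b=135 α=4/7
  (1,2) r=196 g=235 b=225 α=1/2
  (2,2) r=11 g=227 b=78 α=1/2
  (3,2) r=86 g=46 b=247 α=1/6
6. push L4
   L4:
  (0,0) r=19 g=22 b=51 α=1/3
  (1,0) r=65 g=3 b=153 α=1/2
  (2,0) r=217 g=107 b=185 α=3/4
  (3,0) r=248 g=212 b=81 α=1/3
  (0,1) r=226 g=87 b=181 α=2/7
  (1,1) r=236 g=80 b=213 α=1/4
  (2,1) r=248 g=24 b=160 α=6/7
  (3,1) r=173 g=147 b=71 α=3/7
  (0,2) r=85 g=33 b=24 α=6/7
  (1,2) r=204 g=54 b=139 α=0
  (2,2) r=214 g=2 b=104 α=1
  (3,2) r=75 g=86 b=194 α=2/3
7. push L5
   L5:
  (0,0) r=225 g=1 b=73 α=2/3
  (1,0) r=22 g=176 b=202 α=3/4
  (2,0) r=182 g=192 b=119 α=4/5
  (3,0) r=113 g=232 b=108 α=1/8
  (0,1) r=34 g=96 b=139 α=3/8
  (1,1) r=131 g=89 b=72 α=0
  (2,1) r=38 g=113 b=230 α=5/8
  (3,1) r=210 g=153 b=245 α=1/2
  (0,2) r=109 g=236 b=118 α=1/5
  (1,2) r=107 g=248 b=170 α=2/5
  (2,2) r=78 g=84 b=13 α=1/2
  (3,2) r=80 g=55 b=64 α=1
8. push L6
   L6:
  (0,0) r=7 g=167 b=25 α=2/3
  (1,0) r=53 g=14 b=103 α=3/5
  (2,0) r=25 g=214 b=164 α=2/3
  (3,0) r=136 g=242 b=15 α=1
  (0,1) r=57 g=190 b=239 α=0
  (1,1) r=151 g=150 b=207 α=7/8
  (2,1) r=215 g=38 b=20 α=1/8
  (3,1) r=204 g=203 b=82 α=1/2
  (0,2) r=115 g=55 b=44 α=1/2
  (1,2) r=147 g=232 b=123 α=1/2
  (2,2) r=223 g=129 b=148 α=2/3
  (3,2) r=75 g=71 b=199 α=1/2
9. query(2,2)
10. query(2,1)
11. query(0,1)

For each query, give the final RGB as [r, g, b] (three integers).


at x=0,y=1 over L1,L2:
L1 α=3/4: [30, 177, 57/2]
L2 α=1: [71, 144, 254]
rounded: [71, 144, 254]

query (2,0) [L1,L2] — begin 0,0,0
after L1 α=0: [0, 0, 0]
after L2 α=3/4: [15, 573/4, 69/4]
rounded: [15, 143, 17]

at x=2,y=2 over L1,L2,L3,L4,L5,L6:
L1 α=3/4: [171, 165/4, 387/4]
L2 α=1/3: [551/3, 455/6, 731/6]
L3 α=1/2: [292/3, 1817/12, 1199/12]
L4 α=1: [214, 2, 104]
L5 α=1/2: [146, 43, 117/2]
L6 α=2/3: [592/3, 301/3, 709/6]
→ [197, 100, 118]

(2,1) stack=L1,L2,L3,L4,L5,L6; from [0,0,0]:
+L1 (α=1/2) → [120, 133/2, 92]
+L2 (α=5/8) → [1505/8, 2139/16, 721/8]
+L3 (α=3/4) → [5729/32, 14043/64, 1369/32]
+L4 (α=6/7) → [53345/224, 23259/448, 32089/224]
+L5 (α=5/8) → [202595/1792, 322897/3584, 353867/1792]
+L6 (α=1/8) → [257635/2048, 342353/4096, 358987/2048]
→ [126, 84, 175]

at x=0,y=1 over L1,L2,L3,L4,L5,L6:
L1 α=3/4: [30, 177, 57/2]
L2 α=1: [71, 144, 254]
L3 α=1/7: [537/7, 1056/7, 1731/7]
L4 α=2/7: [5849/49, 6498/49, 11189/49]
L5 α=3/8: [34243/392, 23301/196, 38189/196]
L6 α=0: [34243/392, 23301/196, 38189/196]
rounded: [87, 119, 195]


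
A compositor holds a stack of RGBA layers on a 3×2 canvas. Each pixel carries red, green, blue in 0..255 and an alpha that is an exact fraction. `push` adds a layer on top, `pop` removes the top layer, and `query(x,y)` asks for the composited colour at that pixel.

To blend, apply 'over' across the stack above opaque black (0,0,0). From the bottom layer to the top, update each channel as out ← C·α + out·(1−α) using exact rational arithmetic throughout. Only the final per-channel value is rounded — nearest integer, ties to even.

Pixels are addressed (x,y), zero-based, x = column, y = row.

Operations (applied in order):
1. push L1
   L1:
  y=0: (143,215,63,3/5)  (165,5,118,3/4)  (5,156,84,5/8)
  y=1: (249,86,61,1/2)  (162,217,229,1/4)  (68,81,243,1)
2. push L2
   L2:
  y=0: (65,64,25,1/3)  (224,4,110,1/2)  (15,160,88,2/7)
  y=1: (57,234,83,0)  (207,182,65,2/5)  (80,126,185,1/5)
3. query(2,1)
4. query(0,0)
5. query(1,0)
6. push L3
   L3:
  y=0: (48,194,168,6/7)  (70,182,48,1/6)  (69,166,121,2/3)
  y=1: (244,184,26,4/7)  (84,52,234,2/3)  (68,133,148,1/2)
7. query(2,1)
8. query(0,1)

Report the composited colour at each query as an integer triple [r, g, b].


at x=2,y=1 over L1,L2:
+L1 (α=1) → [68, 81, 243]
+L2 (α=1/5) → [352/5, 90, 1157/5]
= [70, 90, 231]

at x=0,y=0 over L1,L2:
+L1 (α=3/5) → [429/5, 129, 189/5]
+L2 (α=1/3) → [1183/15, 322/3, 503/15]
rounded: [79, 107, 34]

at x=1,y=0 over L1,L2:
L1 α=3/4: [495/4, 15/4, 177/2]
L2 α=1/2: [1391/8, 31/8, 397/4]
rounded: [174, 4, 99]

query (2,1) [L1,L2,L3] — begin 0,0,0
+L1 (α=1) → [68, 81, 243]
+L2 (α=1/5) → [352/5, 90, 1157/5]
+L3 (α=1/2) → [346/5, 223/2, 1897/10]
→ [69, 112, 190]

(0,1) stack=L1,L2,L3; from [0,0,0]:
after L1 α=1/2: [249/2, 43, 61/2]
after L2 α=0: [249/2, 43, 61/2]
after L3 α=4/7: [2699/14, 865/7, 391/14]
= [193, 124, 28]


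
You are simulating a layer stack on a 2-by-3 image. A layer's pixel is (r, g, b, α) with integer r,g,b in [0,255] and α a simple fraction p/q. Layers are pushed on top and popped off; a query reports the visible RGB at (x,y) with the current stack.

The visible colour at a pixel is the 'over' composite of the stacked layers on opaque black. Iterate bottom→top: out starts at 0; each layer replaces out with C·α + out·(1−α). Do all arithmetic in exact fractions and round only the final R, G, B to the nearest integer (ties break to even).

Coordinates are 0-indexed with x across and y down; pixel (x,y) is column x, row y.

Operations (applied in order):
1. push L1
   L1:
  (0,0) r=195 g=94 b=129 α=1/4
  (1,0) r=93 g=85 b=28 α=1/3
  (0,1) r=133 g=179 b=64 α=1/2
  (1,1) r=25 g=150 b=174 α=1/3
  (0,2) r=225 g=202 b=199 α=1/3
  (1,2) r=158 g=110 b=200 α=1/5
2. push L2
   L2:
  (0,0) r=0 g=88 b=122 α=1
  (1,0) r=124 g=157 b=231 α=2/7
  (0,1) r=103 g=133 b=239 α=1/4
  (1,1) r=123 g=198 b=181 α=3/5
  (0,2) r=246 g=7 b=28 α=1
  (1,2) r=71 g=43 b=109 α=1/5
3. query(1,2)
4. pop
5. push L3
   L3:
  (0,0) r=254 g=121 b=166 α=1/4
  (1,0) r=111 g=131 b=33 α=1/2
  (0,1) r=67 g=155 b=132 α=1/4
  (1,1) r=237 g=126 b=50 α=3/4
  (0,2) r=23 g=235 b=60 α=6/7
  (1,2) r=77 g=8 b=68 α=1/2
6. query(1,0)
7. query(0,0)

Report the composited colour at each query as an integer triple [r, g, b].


at x=1,y=2 over L1,L2:
L1 α=1/5: [158/5, 22, 40]
L2 α=1/5: [987/25, 131/5, 269/5]
→ [39, 26, 54]

at x=1,y=0 over L1,L3:
+L1 (α=1/3) → [31, 85/3, 28/3]
+L3 (α=1/2) → [71, 239/3, 127/6]
= [71, 80, 21]

at x=0,y=0 over L1,L3:
+L1 (α=1/4) → [195/4, 47/2, 129/4]
+L3 (α=1/4) → [1601/16, 383/8, 1051/16]
= [100, 48, 66]


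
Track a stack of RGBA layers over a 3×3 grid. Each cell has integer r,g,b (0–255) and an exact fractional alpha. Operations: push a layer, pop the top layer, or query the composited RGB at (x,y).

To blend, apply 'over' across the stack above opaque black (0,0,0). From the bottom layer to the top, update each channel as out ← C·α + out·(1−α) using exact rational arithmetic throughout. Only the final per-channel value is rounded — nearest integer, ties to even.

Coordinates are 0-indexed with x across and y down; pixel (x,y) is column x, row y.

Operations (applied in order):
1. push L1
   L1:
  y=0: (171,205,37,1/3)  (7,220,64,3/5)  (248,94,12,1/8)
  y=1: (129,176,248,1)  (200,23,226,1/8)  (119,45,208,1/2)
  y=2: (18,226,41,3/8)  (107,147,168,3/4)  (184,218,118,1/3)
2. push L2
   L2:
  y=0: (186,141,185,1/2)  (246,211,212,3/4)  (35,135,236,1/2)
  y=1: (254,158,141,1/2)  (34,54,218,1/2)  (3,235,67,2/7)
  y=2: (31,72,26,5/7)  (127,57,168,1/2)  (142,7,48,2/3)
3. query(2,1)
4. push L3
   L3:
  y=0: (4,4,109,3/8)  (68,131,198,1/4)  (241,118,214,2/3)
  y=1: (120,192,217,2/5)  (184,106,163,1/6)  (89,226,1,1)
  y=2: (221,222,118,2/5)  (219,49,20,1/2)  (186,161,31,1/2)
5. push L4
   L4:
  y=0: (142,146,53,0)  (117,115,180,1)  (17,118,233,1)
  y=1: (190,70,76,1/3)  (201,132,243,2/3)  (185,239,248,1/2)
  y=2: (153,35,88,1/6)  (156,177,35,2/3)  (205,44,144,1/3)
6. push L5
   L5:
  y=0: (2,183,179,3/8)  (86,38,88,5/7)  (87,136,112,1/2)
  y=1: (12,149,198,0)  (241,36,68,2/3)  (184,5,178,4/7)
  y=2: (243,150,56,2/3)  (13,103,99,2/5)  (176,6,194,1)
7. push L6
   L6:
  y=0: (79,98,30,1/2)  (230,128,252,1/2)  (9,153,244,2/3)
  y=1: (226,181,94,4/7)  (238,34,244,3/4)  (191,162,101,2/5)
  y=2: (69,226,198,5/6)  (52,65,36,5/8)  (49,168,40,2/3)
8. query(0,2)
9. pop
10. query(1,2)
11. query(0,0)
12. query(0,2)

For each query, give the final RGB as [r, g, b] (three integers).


query (2,1) [L1,L2] — begin 0,0,0
after L1 α=1/2: [119/2, 45/2, 104]
after L2 α=2/7: [607/14, 1165/14, 654/7]
rounded: [43, 83, 93]

at x=0,y=2 over L1,L2,L3,L4,L5,L6:
L1 α=3/8: [27/4, 339/4, 123/8]
L2 α=5/7: [337/14, 1059/14, 643/28]
L3 α=2/5: [7199/70, 9393/70, 8537/140]
L4 α=1/6: [9341/84, 9883/84, 3667/56]
L5 α=2/3: [50165/252, 35083/252, 3313/56]
L6 α=5/6: [137105/1512, 319843/1512, 58753/336]
rounded: [91, 212, 175]

at x=1,y=2 over L1,L2,L3,L4,L5:
+L1 (α=3/4) → [321/4, 441/4, 126]
+L2 (α=1/2) → [829/8, 669/8, 147]
+L3 (α=1/2) → [2581/16, 1061/16, 167/2]
+L4 (α=2/3) → [7573/48, 6725/48, 307/6]
+L5 (α=2/5) → [7989/80, 10021/80, 703/10]
rounded: [100, 125, 70]

(0,0) stack=L1,L2,L3,L4,L5; from [0,0,0]:
L1 α=1/3: [57, 205/3, 37/3]
L2 α=1/2: [243/2, 314/3, 296/3]
L3 α=3/8: [1239/16, 803/12, 2461/24]
L4 α=0: [1239/16, 803/12, 2461/24]
L5 α=3/8: [6291/128, 10603/96, 25193/192]
= [49, 110, 131]

at x=0,y=2 over L1,L2,L3,L4,L5:
L1 α=3/8: [27/4, 339/4, 123/8]
L2 α=5/7: [337/14, 1059/14, 643/28]
L3 α=2/5: [7199/70, 9393/70, 8537/140]
L4 α=1/6: [9341/84, 9883/84, 3667/56]
L5 α=2/3: [50165/252, 35083/252, 3313/56]
rounded: [199, 139, 59]
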